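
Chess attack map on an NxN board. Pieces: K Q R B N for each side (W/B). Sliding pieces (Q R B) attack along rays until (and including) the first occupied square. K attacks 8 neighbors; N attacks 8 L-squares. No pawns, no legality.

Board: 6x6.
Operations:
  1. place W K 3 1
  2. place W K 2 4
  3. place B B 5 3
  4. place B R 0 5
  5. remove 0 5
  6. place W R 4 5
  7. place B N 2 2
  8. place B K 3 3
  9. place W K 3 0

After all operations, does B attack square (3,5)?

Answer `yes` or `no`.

Answer: yes

Derivation:
Op 1: place WK@(3,1)
Op 2: place WK@(2,4)
Op 3: place BB@(5,3)
Op 4: place BR@(0,5)
Op 5: remove (0,5)
Op 6: place WR@(4,5)
Op 7: place BN@(2,2)
Op 8: place BK@(3,3)
Op 9: place WK@(3,0)
Per-piece attacks for B:
  BN@(2,2): attacks (3,4) (4,3) (1,4) (0,3) (3,0) (4,1) (1,0) (0,1)
  BK@(3,3): attacks (3,4) (3,2) (4,3) (2,3) (4,4) (4,2) (2,4) (2,2)
  BB@(5,3): attacks (4,4) (3,5) (4,2) (3,1) [ray(-1,-1) blocked at (3,1)]
B attacks (3,5): yes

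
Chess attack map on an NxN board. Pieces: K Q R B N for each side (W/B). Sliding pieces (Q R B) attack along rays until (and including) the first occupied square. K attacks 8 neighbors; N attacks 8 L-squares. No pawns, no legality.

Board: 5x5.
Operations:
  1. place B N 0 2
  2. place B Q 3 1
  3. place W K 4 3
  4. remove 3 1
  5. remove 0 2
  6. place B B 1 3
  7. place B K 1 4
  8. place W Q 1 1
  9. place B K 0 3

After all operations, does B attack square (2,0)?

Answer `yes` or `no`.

Answer: no

Derivation:
Op 1: place BN@(0,2)
Op 2: place BQ@(3,1)
Op 3: place WK@(4,3)
Op 4: remove (3,1)
Op 5: remove (0,2)
Op 6: place BB@(1,3)
Op 7: place BK@(1,4)
Op 8: place WQ@(1,1)
Op 9: place BK@(0,3)
Per-piece attacks for B:
  BK@(0,3): attacks (0,4) (0,2) (1,3) (1,4) (1,2)
  BB@(1,3): attacks (2,4) (2,2) (3,1) (4,0) (0,4) (0,2)
  BK@(1,4): attacks (1,3) (2,4) (0,4) (2,3) (0,3)
B attacks (2,0): no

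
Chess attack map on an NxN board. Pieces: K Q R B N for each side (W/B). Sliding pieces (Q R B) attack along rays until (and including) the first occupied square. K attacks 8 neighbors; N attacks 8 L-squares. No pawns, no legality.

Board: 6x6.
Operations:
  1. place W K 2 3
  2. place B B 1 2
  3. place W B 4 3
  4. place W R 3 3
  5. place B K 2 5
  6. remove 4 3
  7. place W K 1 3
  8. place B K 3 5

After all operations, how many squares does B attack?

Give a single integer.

Op 1: place WK@(2,3)
Op 2: place BB@(1,2)
Op 3: place WB@(4,3)
Op 4: place WR@(3,3)
Op 5: place BK@(2,5)
Op 6: remove (4,3)
Op 7: place WK@(1,3)
Op 8: place BK@(3,5)
Per-piece attacks for B:
  BB@(1,2): attacks (2,3) (2,1) (3,0) (0,3) (0,1) [ray(1,1) blocked at (2,3)]
  BK@(2,5): attacks (2,4) (3,5) (1,5) (3,4) (1,4)
  BK@(3,5): attacks (3,4) (4,5) (2,5) (4,4) (2,4)
Union (13 distinct): (0,1) (0,3) (1,4) (1,5) (2,1) (2,3) (2,4) (2,5) (3,0) (3,4) (3,5) (4,4) (4,5)

Answer: 13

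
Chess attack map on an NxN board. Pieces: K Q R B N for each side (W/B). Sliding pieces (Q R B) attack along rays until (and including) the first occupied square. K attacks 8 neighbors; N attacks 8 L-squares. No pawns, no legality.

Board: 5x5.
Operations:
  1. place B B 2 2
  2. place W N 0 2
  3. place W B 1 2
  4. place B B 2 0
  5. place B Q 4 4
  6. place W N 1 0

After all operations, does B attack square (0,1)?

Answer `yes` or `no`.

Answer: no

Derivation:
Op 1: place BB@(2,2)
Op 2: place WN@(0,2)
Op 3: place WB@(1,2)
Op 4: place BB@(2,0)
Op 5: place BQ@(4,4)
Op 6: place WN@(1,0)
Per-piece attacks for B:
  BB@(2,0): attacks (3,1) (4,2) (1,1) (0,2) [ray(-1,1) blocked at (0,2)]
  BB@(2,2): attacks (3,3) (4,4) (3,1) (4,0) (1,3) (0,4) (1,1) (0,0) [ray(1,1) blocked at (4,4)]
  BQ@(4,4): attacks (4,3) (4,2) (4,1) (4,0) (3,4) (2,4) (1,4) (0,4) (3,3) (2,2) [ray(-1,-1) blocked at (2,2)]
B attacks (0,1): no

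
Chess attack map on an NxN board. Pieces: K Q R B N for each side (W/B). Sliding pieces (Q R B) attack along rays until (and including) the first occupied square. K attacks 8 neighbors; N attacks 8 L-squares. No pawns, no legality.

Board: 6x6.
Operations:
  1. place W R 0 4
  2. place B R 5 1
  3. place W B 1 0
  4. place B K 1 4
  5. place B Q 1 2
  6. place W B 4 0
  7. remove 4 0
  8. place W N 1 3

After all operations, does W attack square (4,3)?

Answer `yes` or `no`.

Answer: yes

Derivation:
Op 1: place WR@(0,4)
Op 2: place BR@(5,1)
Op 3: place WB@(1,0)
Op 4: place BK@(1,4)
Op 5: place BQ@(1,2)
Op 6: place WB@(4,0)
Op 7: remove (4,0)
Op 8: place WN@(1,3)
Per-piece attacks for W:
  WR@(0,4): attacks (0,5) (0,3) (0,2) (0,1) (0,0) (1,4) [ray(1,0) blocked at (1,4)]
  WB@(1,0): attacks (2,1) (3,2) (4,3) (5,4) (0,1)
  WN@(1,3): attacks (2,5) (3,4) (0,5) (2,1) (3,2) (0,1)
W attacks (4,3): yes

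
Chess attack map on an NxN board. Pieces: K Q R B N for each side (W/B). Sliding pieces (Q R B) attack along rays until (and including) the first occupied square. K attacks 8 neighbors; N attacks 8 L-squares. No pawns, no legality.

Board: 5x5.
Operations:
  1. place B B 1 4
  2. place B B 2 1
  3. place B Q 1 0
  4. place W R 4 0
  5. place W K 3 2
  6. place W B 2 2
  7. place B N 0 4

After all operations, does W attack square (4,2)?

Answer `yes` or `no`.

Answer: yes

Derivation:
Op 1: place BB@(1,4)
Op 2: place BB@(2,1)
Op 3: place BQ@(1,0)
Op 4: place WR@(4,0)
Op 5: place WK@(3,2)
Op 6: place WB@(2,2)
Op 7: place BN@(0,4)
Per-piece attacks for W:
  WB@(2,2): attacks (3,3) (4,4) (3,1) (4,0) (1,3) (0,4) (1,1) (0,0) [ray(1,-1) blocked at (4,0); ray(-1,1) blocked at (0,4)]
  WK@(3,2): attacks (3,3) (3,1) (4,2) (2,2) (4,3) (4,1) (2,3) (2,1)
  WR@(4,0): attacks (4,1) (4,2) (4,3) (4,4) (3,0) (2,0) (1,0) [ray(-1,0) blocked at (1,0)]
W attacks (4,2): yes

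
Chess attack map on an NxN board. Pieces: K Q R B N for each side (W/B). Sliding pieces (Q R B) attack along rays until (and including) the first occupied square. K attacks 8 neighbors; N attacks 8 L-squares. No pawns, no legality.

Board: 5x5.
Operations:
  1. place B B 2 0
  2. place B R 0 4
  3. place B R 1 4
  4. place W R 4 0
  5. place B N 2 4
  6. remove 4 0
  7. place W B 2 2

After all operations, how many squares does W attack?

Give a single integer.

Op 1: place BB@(2,0)
Op 2: place BR@(0,4)
Op 3: place BR@(1,4)
Op 4: place WR@(4,0)
Op 5: place BN@(2,4)
Op 6: remove (4,0)
Op 7: place WB@(2,2)
Per-piece attacks for W:
  WB@(2,2): attacks (3,3) (4,4) (3,1) (4,0) (1,3) (0,4) (1,1) (0,0) [ray(-1,1) blocked at (0,4)]
Union (8 distinct): (0,0) (0,4) (1,1) (1,3) (3,1) (3,3) (4,0) (4,4)

Answer: 8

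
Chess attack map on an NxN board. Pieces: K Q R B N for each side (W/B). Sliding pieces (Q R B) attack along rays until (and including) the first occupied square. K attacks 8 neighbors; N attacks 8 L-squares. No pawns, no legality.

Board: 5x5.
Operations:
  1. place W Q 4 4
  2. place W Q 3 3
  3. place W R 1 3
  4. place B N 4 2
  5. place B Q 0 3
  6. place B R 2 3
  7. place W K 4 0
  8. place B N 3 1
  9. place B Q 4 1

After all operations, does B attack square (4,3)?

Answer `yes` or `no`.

Op 1: place WQ@(4,4)
Op 2: place WQ@(3,3)
Op 3: place WR@(1,3)
Op 4: place BN@(4,2)
Op 5: place BQ@(0,3)
Op 6: place BR@(2,3)
Op 7: place WK@(4,0)
Op 8: place BN@(3,1)
Op 9: place BQ@(4,1)
Per-piece attacks for B:
  BQ@(0,3): attacks (0,4) (0,2) (0,1) (0,0) (1,3) (1,4) (1,2) (2,1) (3,0) [ray(1,0) blocked at (1,3)]
  BR@(2,3): attacks (2,4) (2,2) (2,1) (2,0) (3,3) (1,3) [ray(1,0) blocked at (3,3); ray(-1,0) blocked at (1,3)]
  BN@(3,1): attacks (4,3) (2,3) (1,2) (1,0)
  BQ@(4,1): attacks (4,2) (4,0) (3,1) (3,2) (2,3) (3,0) [ray(0,1) blocked at (4,2); ray(0,-1) blocked at (4,0); ray(-1,0) blocked at (3,1); ray(-1,1) blocked at (2,3)]
  BN@(4,2): attacks (3,4) (2,3) (3,0) (2,1)
B attacks (4,3): yes

Answer: yes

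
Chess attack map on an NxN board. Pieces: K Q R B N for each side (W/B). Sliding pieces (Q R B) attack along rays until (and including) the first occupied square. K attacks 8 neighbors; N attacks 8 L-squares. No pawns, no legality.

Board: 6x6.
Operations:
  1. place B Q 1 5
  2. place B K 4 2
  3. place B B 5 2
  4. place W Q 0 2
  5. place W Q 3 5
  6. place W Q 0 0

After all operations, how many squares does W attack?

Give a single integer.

Op 1: place BQ@(1,5)
Op 2: place BK@(4,2)
Op 3: place BB@(5,2)
Op 4: place WQ@(0,2)
Op 5: place WQ@(3,5)
Op 6: place WQ@(0,0)
Per-piece attacks for W:
  WQ@(0,0): attacks (0,1) (0,2) (1,0) (2,0) (3,0) (4,0) (5,0) (1,1) (2,2) (3,3) (4,4) (5,5) [ray(0,1) blocked at (0,2)]
  WQ@(0,2): attacks (0,3) (0,4) (0,5) (0,1) (0,0) (1,2) (2,2) (3,2) (4,2) (1,3) (2,4) (3,5) (1,1) (2,0) [ray(0,-1) blocked at (0,0); ray(1,0) blocked at (4,2); ray(1,1) blocked at (3,5)]
  WQ@(3,5): attacks (3,4) (3,3) (3,2) (3,1) (3,0) (4,5) (5,5) (2,5) (1,5) (4,4) (5,3) (2,4) (1,3) (0,2) [ray(-1,0) blocked at (1,5); ray(-1,-1) blocked at (0,2)]
Union (28 distinct): (0,0) (0,1) (0,2) (0,3) (0,4) (0,5) (1,0) (1,1) (1,2) (1,3) (1,5) (2,0) (2,2) (2,4) (2,5) (3,0) (3,1) (3,2) (3,3) (3,4) (3,5) (4,0) (4,2) (4,4) (4,5) (5,0) (5,3) (5,5)

Answer: 28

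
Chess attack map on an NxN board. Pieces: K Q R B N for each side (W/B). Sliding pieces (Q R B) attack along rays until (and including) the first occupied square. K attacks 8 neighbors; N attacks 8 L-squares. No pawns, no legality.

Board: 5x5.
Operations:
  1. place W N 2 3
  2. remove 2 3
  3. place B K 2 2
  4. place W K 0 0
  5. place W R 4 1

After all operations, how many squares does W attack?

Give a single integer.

Answer: 9

Derivation:
Op 1: place WN@(2,3)
Op 2: remove (2,3)
Op 3: place BK@(2,2)
Op 4: place WK@(0,0)
Op 5: place WR@(4,1)
Per-piece attacks for W:
  WK@(0,0): attacks (0,1) (1,0) (1,1)
  WR@(4,1): attacks (4,2) (4,3) (4,4) (4,0) (3,1) (2,1) (1,1) (0,1)
Union (9 distinct): (0,1) (1,0) (1,1) (2,1) (3,1) (4,0) (4,2) (4,3) (4,4)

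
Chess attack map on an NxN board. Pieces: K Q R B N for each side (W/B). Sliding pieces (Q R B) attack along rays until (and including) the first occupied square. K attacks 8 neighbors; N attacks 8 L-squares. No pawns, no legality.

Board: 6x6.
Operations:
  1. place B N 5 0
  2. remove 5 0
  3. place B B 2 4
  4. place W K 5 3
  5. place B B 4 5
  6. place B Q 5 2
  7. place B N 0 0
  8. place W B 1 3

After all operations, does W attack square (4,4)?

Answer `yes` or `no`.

Op 1: place BN@(5,0)
Op 2: remove (5,0)
Op 3: place BB@(2,4)
Op 4: place WK@(5,3)
Op 5: place BB@(4,5)
Op 6: place BQ@(5,2)
Op 7: place BN@(0,0)
Op 8: place WB@(1,3)
Per-piece attacks for W:
  WB@(1,3): attacks (2,4) (2,2) (3,1) (4,0) (0,4) (0,2) [ray(1,1) blocked at (2,4)]
  WK@(5,3): attacks (5,4) (5,2) (4,3) (4,4) (4,2)
W attacks (4,4): yes

Answer: yes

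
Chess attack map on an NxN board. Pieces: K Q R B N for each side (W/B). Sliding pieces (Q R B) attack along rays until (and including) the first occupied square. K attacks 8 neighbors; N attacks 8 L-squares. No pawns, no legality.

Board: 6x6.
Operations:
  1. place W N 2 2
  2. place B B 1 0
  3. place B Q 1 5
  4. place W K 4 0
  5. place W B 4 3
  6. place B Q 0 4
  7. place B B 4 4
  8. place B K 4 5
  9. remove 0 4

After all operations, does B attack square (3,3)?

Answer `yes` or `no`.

Op 1: place WN@(2,2)
Op 2: place BB@(1,0)
Op 3: place BQ@(1,5)
Op 4: place WK@(4,0)
Op 5: place WB@(4,3)
Op 6: place BQ@(0,4)
Op 7: place BB@(4,4)
Op 8: place BK@(4,5)
Op 9: remove (0,4)
Per-piece attacks for B:
  BB@(1,0): attacks (2,1) (3,2) (4,3) (0,1) [ray(1,1) blocked at (4,3)]
  BQ@(1,5): attacks (1,4) (1,3) (1,2) (1,1) (1,0) (2,5) (3,5) (4,5) (0,5) (2,4) (3,3) (4,2) (5,1) (0,4) [ray(0,-1) blocked at (1,0); ray(1,0) blocked at (4,5)]
  BB@(4,4): attacks (5,5) (5,3) (3,5) (3,3) (2,2) [ray(-1,-1) blocked at (2,2)]
  BK@(4,5): attacks (4,4) (5,5) (3,5) (5,4) (3,4)
B attacks (3,3): yes

Answer: yes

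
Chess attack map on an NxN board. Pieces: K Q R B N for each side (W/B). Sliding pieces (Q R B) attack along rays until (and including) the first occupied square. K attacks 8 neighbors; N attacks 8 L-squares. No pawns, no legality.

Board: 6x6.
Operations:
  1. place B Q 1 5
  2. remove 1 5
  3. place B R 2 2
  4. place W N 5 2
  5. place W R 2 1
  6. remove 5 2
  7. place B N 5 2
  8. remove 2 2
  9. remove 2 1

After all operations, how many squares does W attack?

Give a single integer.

Answer: 0

Derivation:
Op 1: place BQ@(1,5)
Op 2: remove (1,5)
Op 3: place BR@(2,2)
Op 4: place WN@(5,2)
Op 5: place WR@(2,1)
Op 6: remove (5,2)
Op 7: place BN@(5,2)
Op 8: remove (2,2)
Op 9: remove (2,1)
Per-piece attacks for W:
Union (0 distinct): (none)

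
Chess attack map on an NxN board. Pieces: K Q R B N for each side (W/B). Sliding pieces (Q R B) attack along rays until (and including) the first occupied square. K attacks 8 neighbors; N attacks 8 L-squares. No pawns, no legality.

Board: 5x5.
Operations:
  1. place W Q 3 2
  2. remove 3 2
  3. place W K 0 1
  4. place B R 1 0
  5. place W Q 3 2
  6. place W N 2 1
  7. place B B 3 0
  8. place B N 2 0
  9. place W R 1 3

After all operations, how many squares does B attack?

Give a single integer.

Answer: 9

Derivation:
Op 1: place WQ@(3,2)
Op 2: remove (3,2)
Op 3: place WK@(0,1)
Op 4: place BR@(1,0)
Op 5: place WQ@(3,2)
Op 6: place WN@(2,1)
Op 7: place BB@(3,0)
Op 8: place BN@(2,0)
Op 9: place WR@(1,3)
Per-piece attacks for B:
  BR@(1,0): attacks (1,1) (1,2) (1,3) (2,0) (0,0) [ray(0,1) blocked at (1,3); ray(1,0) blocked at (2,0)]
  BN@(2,0): attacks (3,2) (4,1) (1,2) (0,1)
  BB@(3,0): attacks (4,1) (2,1) [ray(-1,1) blocked at (2,1)]
Union (9 distinct): (0,0) (0,1) (1,1) (1,2) (1,3) (2,0) (2,1) (3,2) (4,1)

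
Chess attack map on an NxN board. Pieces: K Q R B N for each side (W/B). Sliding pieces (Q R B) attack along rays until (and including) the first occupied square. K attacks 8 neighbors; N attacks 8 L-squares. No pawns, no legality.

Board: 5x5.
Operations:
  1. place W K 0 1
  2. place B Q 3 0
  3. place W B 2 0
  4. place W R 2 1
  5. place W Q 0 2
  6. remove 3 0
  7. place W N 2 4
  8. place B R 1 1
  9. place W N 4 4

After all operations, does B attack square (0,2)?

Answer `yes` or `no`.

Op 1: place WK@(0,1)
Op 2: place BQ@(3,0)
Op 3: place WB@(2,0)
Op 4: place WR@(2,1)
Op 5: place WQ@(0,2)
Op 6: remove (3,0)
Op 7: place WN@(2,4)
Op 8: place BR@(1,1)
Op 9: place WN@(4,4)
Per-piece attacks for B:
  BR@(1,1): attacks (1,2) (1,3) (1,4) (1,0) (2,1) (0,1) [ray(1,0) blocked at (2,1); ray(-1,0) blocked at (0,1)]
B attacks (0,2): no

Answer: no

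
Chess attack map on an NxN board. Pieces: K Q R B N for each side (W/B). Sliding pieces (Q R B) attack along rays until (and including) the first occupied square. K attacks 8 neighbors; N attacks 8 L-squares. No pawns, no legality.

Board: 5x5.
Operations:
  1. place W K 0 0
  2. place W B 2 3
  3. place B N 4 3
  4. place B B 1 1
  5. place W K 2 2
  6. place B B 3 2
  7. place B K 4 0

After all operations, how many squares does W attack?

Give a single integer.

Op 1: place WK@(0,0)
Op 2: place WB@(2,3)
Op 3: place BN@(4,3)
Op 4: place BB@(1,1)
Op 5: place WK@(2,2)
Op 6: place BB@(3,2)
Op 7: place BK@(4,0)
Per-piece attacks for W:
  WK@(0,0): attacks (0,1) (1,0) (1,1)
  WK@(2,2): attacks (2,3) (2,1) (3,2) (1,2) (3,3) (3,1) (1,3) (1,1)
  WB@(2,3): attacks (3,4) (3,2) (1,4) (1,2) (0,1) [ray(1,-1) blocked at (3,2)]
Union (12 distinct): (0,1) (1,0) (1,1) (1,2) (1,3) (1,4) (2,1) (2,3) (3,1) (3,2) (3,3) (3,4)

Answer: 12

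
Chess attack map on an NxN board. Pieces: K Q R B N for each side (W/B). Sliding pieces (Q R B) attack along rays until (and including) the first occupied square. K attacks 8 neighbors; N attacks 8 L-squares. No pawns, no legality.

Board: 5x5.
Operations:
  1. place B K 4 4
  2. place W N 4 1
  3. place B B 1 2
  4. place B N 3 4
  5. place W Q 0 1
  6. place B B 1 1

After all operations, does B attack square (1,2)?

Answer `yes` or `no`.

Op 1: place BK@(4,4)
Op 2: place WN@(4,1)
Op 3: place BB@(1,2)
Op 4: place BN@(3,4)
Op 5: place WQ@(0,1)
Op 6: place BB@(1,1)
Per-piece attacks for B:
  BB@(1,1): attacks (2,2) (3,3) (4,4) (2,0) (0,2) (0,0) [ray(1,1) blocked at (4,4)]
  BB@(1,2): attacks (2,3) (3,4) (2,1) (3,0) (0,3) (0,1) [ray(1,1) blocked at (3,4); ray(-1,-1) blocked at (0,1)]
  BN@(3,4): attacks (4,2) (2,2) (1,3)
  BK@(4,4): attacks (4,3) (3,4) (3,3)
B attacks (1,2): no

Answer: no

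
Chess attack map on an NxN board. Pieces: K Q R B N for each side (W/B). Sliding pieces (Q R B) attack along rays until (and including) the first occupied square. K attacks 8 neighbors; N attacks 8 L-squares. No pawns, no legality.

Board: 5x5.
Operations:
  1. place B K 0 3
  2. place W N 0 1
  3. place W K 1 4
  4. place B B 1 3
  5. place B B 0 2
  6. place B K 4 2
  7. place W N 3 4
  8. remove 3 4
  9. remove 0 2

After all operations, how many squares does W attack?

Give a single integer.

Answer: 7

Derivation:
Op 1: place BK@(0,3)
Op 2: place WN@(0,1)
Op 3: place WK@(1,4)
Op 4: place BB@(1,3)
Op 5: place BB@(0,2)
Op 6: place BK@(4,2)
Op 7: place WN@(3,4)
Op 8: remove (3,4)
Op 9: remove (0,2)
Per-piece attacks for W:
  WN@(0,1): attacks (1,3) (2,2) (2,0)
  WK@(1,4): attacks (1,3) (2,4) (0,4) (2,3) (0,3)
Union (7 distinct): (0,3) (0,4) (1,3) (2,0) (2,2) (2,3) (2,4)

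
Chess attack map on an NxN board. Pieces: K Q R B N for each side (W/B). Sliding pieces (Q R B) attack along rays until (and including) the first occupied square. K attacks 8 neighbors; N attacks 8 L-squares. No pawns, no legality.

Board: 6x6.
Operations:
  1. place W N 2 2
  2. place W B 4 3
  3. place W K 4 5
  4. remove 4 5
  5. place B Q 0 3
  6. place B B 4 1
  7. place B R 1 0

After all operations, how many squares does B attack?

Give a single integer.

Op 1: place WN@(2,2)
Op 2: place WB@(4,3)
Op 3: place WK@(4,5)
Op 4: remove (4,5)
Op 5: place BQ@(0,3)
Op 6: place BB@(4,1)
Op 7: place BR@(1,0)
Per-piece attacks for B:
  BQ@(0,3): attacks (0,4) (0,5) (0,2) (0,1) (0,0) (1,3) (2,3) (3,3) (4,3) (1,4) (2,5) (1,2) (2,1) (3,0) [ray(1,0) blocked at (4,3)]
  BR@(1,0): attacks (1,1) (1,2) (1,3) (1,4) (1,5) (2,0) (3,0) (4,0) (5,0) (0,0)
  BB@(4,1): attacks (5,2) (5,0) (3,2) (2,3) (1,4) (0,5) (3,0)
Union (21 distinct): (0,0) (0,1) (0,2) (0,4) (0,5) (1,1) (1,2) (1,3) (1,4) (1,5) (2,0) (2,1) (2,3) (2,5) (3,0) (3,2) (3,3) (4,0) (4,3) (5,0) (5,2)

Answer: 21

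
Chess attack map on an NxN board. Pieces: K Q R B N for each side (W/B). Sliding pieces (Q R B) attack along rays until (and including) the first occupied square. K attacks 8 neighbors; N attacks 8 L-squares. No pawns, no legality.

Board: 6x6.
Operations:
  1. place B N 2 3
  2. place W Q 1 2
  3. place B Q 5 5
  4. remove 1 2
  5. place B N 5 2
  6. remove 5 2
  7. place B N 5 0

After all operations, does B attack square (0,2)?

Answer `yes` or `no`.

Op 1: place BN@(2,3)
Op 2: place WQ@(1,2)
Op 3: place BQ@(5,5)
Op 4: remove (1,2)
Op 5: place BN@(5,2)
Op 6: remove (5,2)
Op 7: place BN@(5,0)
Per-piece attacks for B:
  BN@(2,3): attacks (3,5) (4,4) (1,5) (0,4) (3,1) (4,2) (1,1) (0,2)
  BN@(5,0): attacks (4,2) (3,1)
  BQ@(5,5): attacks (5,4) (5,3) (5,2) (5,1) (5,0) (4,5) (3,5) (2,5) (1,5) (0,5) (4,4) (3,3) (2,2) (1,1) (0,0) [ray(0,-1) blocked at (5,0)]
B attacks (0,2): yes

Answer: yes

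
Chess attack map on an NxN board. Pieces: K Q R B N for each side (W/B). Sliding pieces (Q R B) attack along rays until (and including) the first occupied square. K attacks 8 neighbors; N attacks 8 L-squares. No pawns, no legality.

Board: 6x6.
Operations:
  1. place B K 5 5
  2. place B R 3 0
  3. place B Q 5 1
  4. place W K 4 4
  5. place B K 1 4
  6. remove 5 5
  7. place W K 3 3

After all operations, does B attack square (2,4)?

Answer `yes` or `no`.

Answer: yes

Derivation:
Op 1: place BK@(5,5)
Op 2: place BR@(3,0)
Op 3: place BQ@(5,1)
Op 4: place WK@(4,4)
Op 5: place BK@(1,4)
Op 6: remove (5,5)
Op 7: place WK@(3,3)
Per-piece attacks for B:
  BK@(1,4): attacks (1,5) (1,3) (2,4) (0,4) (2,5) (2,3) (0,5) (0,3)
  BR@(3,0): attacks (3,1) (3,2) (3,3) (4,0) (5,0) (2,0) (1,0) (0,0) [ray(0,1) blocked at (3,3)]
  BQ@(5,1): attacks (5,2) (5,3) (5,4) (5,5) (5,0) (4,1) (3,1) (2,1) (1,1) (0,1) (4,2) (3,3) (4,0) [ray(-1,1) blocked at (3,3)]
B attacks (2,4): yes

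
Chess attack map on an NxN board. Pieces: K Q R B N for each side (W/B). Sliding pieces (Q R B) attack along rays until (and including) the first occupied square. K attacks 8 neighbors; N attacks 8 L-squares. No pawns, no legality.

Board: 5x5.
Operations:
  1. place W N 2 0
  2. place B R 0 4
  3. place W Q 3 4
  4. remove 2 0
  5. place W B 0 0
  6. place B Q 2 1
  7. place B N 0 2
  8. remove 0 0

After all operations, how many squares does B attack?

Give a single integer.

Op 1: place WN@(2,0)
Op 2: place BR@(0,4)
Op 3: place WQ@(3,4)
Op 4: remove (2,0)
Op 5: place WB@(0,0)
Op 6: place BQ@(2,1)
Op 7: place BN@(0,2)
Op 8: remove (0,0)
Per-piece attacks for B:
  BN@(0,2): attacks (1,4) (2,3) (1,0) (2,1)
  BR@(0,4): attacks (0,3) (0,2) (1,4) (2,4) (3,4) [ray(0,-1) blocked at (0,2); ray(1,0) blocked at (3,4)]
  BQ@(2,1): attacks (2,2) (2,3) (2,4) (2,0) (3,1) (4,1) (1,1) (0,1) (3,2) (4,3) (3,0) (1,2) (0,3) (1,0)
Union (18 distinct): (0,1) (0,2) (0,3) (1,0) (1,1) (1,2) (1,4) (2,0) (2,1) (2,2) (2,3) (2,4) (3,0) (3,1) (3,2) (3,4) (4,1) (4,3)

Answer: 18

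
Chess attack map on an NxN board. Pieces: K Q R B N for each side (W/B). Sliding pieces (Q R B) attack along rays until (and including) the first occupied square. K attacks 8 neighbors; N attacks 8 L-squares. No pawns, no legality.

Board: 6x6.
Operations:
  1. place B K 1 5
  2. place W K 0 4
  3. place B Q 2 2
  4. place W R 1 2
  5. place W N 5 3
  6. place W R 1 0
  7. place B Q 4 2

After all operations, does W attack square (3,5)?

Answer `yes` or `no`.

Answer: no

Derivation:
Op 1: place BK@(1,5)
Op 2: place WK@(0,4)
Op 3: place BQ@(2,2)
Op 4: place WR@(1,2)
Op 5: place WN@(5,3)
Op 6: place WR@(1,0)
Op 7: place BQ@(4,2)
Per-piece attacks for W:
  WK@(0,4): attacks (0,5) (0,3) (1,4) (1,5) (1,3)
  WR@(1,0): attacks (1,1) (1,2) (2,0) (3,0) (4,0) (5,0) (0,0) [ray(0,1) blocked at (1,2)]
  WR@(1,2): attacks (1,3) (1,4) (1,5) (1,1) (1,0) (2,2) (0,2) [ray(0,1) blocked at (1,5); ray(0,-1) blocked at (1,0); ray(1,0) blocked at (2,2)]
  WN@(5,3): attacks (4,5) (3,4) (4,1) (3,2)
W attacks (3,5): no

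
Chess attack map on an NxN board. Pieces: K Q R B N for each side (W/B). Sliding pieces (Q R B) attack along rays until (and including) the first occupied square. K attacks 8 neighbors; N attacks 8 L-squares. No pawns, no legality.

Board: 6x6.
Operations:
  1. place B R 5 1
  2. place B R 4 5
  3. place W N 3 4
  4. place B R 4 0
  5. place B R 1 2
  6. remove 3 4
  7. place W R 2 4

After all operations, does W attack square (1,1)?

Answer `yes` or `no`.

Op 1: place BR@(5,1)
Op 2: place BR@(4,5)
Op 3: place WN@(3,4)
Op 4: place BR@(4,0)
Op 5: place BR@(1,2)
Op 6: remove (3,4)
Op 7: place WR@(2,4)
Per-piece attacks for W:
  WR@(2,4): attacks (2,5) (2,3) (2,2) (2,1) (2,0) (3,4) (4,4) (5,4) (1,4) (0,4)
W attacks (1,1): no

Answer: no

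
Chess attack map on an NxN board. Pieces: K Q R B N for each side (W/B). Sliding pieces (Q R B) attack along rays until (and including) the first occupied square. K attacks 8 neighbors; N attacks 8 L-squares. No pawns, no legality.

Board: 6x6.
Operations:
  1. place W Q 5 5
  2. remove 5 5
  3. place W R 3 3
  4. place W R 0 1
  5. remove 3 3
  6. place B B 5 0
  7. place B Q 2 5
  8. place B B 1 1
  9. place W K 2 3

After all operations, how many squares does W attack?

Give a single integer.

Op 1: place WQ@(5,5)
Op 2: remove (5,5)
Op 3: place WR@(3,3)
Op 4: place WR@(0,1)
Op 5: remove (3,3)
Op 6: place BB@(5,0)
Op 7: place BQ@(2,5)
Op 8: place BB@(1,1)
Op 9: place WK@(2,3)
Per-piece attacks for W:
  WR@(0,1): attacks (0,2) (0,3) (0,4) (0,5) (0,0) (1,1) [ray(1,0) blocked at (1,1)]
  WK@(2,3): attacks (2,4) (2,2) (3,3) (1,3) (3,4) (3,2) (1,4) (1,2)
Union (14 distinct): (0,0) (0,2) (0,3) (0,4) (0,5) (1,1) (1,2) (1,3) (1,4) (2,2) (2,4) (3,2) (3,3) (3,4)

Answer: 14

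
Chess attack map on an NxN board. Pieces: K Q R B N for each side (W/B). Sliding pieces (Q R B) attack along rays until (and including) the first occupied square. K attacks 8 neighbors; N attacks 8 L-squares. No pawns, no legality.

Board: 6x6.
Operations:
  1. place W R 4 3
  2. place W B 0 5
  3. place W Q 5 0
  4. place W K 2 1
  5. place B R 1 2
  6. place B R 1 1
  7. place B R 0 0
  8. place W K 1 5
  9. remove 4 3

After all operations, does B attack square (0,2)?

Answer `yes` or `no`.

Op 1: place WR@(4,3)
Op 2: place WB@(0,5)
Op 3: place WQ@(5,0)
Op 4: place WK@(2,1)
Op 5: place BR@(1,2)
Op 6: place BR@(1,1)
Op 7: place BR@(0,0)
Op 8: place WK@(1,5)
Op 9: remove (4,3)
Per-piece attacks for B:
  BR@(0,0): attacks (0,1) (0,2) (0,3) (0,4) (0,5) (1,0) (2,0) (3,0) (4,0) (5,0) [ray(0,1) blocked at (0,5); ray(1,0) blocked at (5,0)]
  BR@(1,1): attacks (1,2) (1,0) (2,1) (0,1) [ray(0,1) blocked at (1,2); ray(1,0) blocked at (2,1)]
  BR@(1,2): attacks (1,3) (1,4) (1,5) (1,1) (2,2) (3,2) (4,2) (5,2) (0,2) [ray(0,1) blocked at (1,5); ray(0,-1) blocked at (1,1)]
B attacks (0,2): yes

Answer: yes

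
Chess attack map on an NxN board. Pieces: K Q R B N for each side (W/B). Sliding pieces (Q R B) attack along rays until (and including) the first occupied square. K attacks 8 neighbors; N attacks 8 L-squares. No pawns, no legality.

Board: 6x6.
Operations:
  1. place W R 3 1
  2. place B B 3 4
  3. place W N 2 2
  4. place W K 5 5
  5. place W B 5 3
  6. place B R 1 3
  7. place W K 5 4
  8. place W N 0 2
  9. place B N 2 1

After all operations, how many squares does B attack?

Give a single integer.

Answer: 19

Derivation:
Op 1: place WR@(3,1)
Op 2: place BB@(3,4)
Op 3: place WN@(2,2)
Op 4: place WK@(5,5)
Op 5: place WB@(5,3)
Op 6: place BR@(1,3)
Op 7: place WK@(5,4)
Op 8: place WN@(0,2)
Op 9: place BN@(2,1)
Per-piece attacks for B:
  BR@(1,3): attacks (1,4) (1,5) (1,2) (1,1) (1,0) (2,3) (3,3) (4,3) (5,3) (0,3) [ray(1,0) blocked at (5,3)]
  BN@(2,1): attacks (3,3) (4,2) (1,3) (0,2) (4,0) (0,0)
  BB@(3,4): attacks (4,5) (4,3) (5,2) (2,5) (2,3) (1,2) (0,1)
Union (19 distinct): (0,0) (0,1) (0,2) (0,3) (1,0) (1,1) (1,2) (1,3) (1,4) (1,5) (2,3) (2,5) (3,3) (4,0) (4,2) (4,3) (4,5) (5,2) (5,3)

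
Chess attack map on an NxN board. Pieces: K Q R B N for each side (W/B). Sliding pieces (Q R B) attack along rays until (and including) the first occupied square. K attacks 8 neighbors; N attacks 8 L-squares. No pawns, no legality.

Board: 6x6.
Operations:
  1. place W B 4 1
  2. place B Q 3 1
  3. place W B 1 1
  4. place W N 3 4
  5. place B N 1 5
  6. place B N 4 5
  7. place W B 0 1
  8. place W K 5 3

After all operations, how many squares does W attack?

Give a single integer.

Op 1: place WB@(4,1)
Op 2: place BQ@(3,1)
Op 3: place WB@(1,1)
Op 4: place WN@(3,4)
Op 5: place BN@(1,5)
Op 6: place BN@(4,5)
Op 7: place WB@(0,1)
Op 8: place WK@(5,3)
Per-piece attacks for W:
  WB@(0,1): attacks (1,2) (2,3) (3,4) (1,0) [ray(1,1) blocked at (3,4)]
  WB@(1,1): attacks (2,2) (3,3) (4,4) (5,5) (2,0) (0,2) (0,0)
  WN@(3,4): attacks (5,5) (1,5) (4,2) (5,3) (2,2) (1,3)
  WB@(4,1): attacks (5,2) (5,0) (3,2) (2,3) (1,4) (0,5) (3,0)
  WK@(5,3): attacks (5,4) (5,2) (4,3) (4,4) (4,2)
Union (23 distinct): (0,0) (0,2) (0,5) (1,0) (1,2) (1,3) (1,4) (1,5) (2,0) (2,2) (2,3) (3,0) (3,2) (3,3) (3,4) (4,2) (4,3) (4,4) (5,0) (5,2) (5,3) (5,4) (5,5)

Answer: 23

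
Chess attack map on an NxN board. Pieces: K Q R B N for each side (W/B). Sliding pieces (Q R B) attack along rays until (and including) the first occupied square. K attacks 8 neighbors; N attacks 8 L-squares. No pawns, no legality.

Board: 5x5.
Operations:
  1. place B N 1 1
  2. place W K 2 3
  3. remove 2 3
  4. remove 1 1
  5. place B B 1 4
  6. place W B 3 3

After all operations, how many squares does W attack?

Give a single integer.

Answer: 6

Derivation:
Op 1: place BN@(1,1)
Op 2: place WK@(2,3)
Op 3: remove (2,3)
Op 4: remove (1,1)
Op 5: place BB@(1,4)
Op 6: place WB@(3,3)
Per-piece attacks for W:
  WB@(3,3): attacks (4,4) (4,2) (2,4) (2,2) (1,1) (0,0)
Union (6 distinct): (0,0) (1,1) (2,2) (2,4) (4,2) (4,4)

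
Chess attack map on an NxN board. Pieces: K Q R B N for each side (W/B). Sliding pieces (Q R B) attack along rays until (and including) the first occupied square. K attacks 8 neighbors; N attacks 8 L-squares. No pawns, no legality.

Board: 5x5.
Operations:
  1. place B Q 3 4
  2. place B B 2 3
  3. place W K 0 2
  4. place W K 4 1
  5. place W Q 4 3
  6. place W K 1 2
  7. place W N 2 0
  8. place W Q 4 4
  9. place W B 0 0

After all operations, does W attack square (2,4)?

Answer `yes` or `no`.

Answer: no

Derivation:
Op 1: place BQ@(3,4)
Op 2: place BB@(2,3)
Op 3: place WK@(0,2)
Op 4: place WK@(4,1)
Op 5: place WQ@(4,3)
Op 6: place WK@(1,2)
Op 7: place WN@(2,0)
Op 8: place WQ@(4,4)
Op 9: place WB@(0,0)
Per-piece attacks for W:
  WB@(0,0): attacks (1,1) (2,2) (3,3) (4,4) [ray(1,1) blocked at (4,4)]
  WK@(0,2): attacks (0,3) (0,1) (1,2) (1,3) (1,1)
  WK@(1,2): attacks (1,3) (1,1) (2,2) (0,2) (2,3) (2,1) (0,3) (0,1)
  WN@(2,0): attacks (3,2) (4,1) (1,2) (0,1)
  WK@(4,1): attacks (4,2) (4,0) (3,1) (3,2) (3,0)
  WQ@(4,3): attacks (4,4) (4,2) (4,1) (3,3) (2,3) (3,4) (3,2) (2,1) (1,0) [ray(0,1) blocked at (4,4); ray(0,-1) blocked at (4,1); ray(-1,0) blocked at (2,3); ray(-1,1) blocked at (3,4)]
  WQ@(4,4): attacks (4,3) (3,4) (3,3) (2,2) (1,1) (0,0) [ray(0,-1) blocked at (4,3); ray(-1,0) blocked at (3,4); ray(-1,-1) blocked at (0,0)]
W attacks (2,4): no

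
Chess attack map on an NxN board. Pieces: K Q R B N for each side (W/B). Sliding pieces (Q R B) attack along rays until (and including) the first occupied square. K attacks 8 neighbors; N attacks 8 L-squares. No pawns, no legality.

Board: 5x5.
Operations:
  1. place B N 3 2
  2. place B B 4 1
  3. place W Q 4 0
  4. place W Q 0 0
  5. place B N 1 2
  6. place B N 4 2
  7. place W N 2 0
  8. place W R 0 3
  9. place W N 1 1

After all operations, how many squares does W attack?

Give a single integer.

Answer: 18

Derivation:
Op 1: place BN@(3,2)
Op 2: place BB@(4,1)
Op 3: place WQ@(4,0)
Op 4: place WQ@(0,0)
Op 5: place BN@(1,2)
Op 6: place BN@(4,2)
Op 7: place WN@(2,0)
Op 8: place WR@(0,3)
Op 9: place WN@(1,1)
Per-piece attacks for W:
  WQ@(0,0): attacks (0,1) (0,2) (0,3) (1,0) (2,0) (1,1) [ray(0,1) blocked at (0,3); ray(1,0) blocked at (2,0); ray(1,1) blocked at (1,1)]
  WR@(0,3): attacks (0,4) (0,2) (0,1) (0,0) (1,3) (2,3) (3,3) (4,3) [ray(0,-1) blocked at (0,0)]
  WN@(1,1): attacks (2,3) (3,2) (0,3) (3,0)
  WN@(2,0): attacks (3,2) (4,1) (1,2) (0,1)
  WQ@(4,0): attacks (4,1) (3,0) (2,0) (3,1) (2,2) (1,3) (0,4) [ray(0,1) blocked at (4,1); ray(-1,0) blocked at (2,0)]
Union (18 distinct): (0,0) (0,1) (0,2) (0,3) (0,4) (1,0) (1,1) (1,2) (1,3) (2,0) (2,2) (2,3) (3,0) (3,1) (3,2) (3,3) (4,1) (4,3)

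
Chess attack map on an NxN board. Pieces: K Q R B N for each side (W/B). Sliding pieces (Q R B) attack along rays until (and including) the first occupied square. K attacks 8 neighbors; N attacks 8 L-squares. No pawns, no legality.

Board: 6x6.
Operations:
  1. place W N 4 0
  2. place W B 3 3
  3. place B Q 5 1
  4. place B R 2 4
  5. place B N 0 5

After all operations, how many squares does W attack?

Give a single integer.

Answer: 11

Derivation:
Op 1: place WN@(4,0)
Op 2: place WB@(3,3)
Op 3: place BQ@(5,1)
Op 4: place BR@(2,4)
Op 5: place BN@(0,5)
Per-piece attacks for W:
  WB@(3,3): attacks (4,4) (5,5) (4,2) (5,1) (2,4) (2,2) (1,1) (0,0) [ray(1,-1) blocked at (5,1); ray(-1,1) blocked at (2,4)]
  WN@(4,0): attacks (5,2) (3,2) (2,1)
Union (11 distinct): (0,0) (1,1) (2,1) (2,2) (2,4) (3,2) (4,2) (4,4) (5,1) (5,2) (5,5)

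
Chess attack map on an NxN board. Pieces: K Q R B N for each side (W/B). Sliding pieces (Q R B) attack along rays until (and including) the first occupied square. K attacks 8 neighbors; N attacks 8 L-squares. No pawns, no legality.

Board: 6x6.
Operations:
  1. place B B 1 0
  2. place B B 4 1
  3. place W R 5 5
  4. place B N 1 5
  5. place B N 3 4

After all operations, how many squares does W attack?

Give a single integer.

Answer: 9

Derivation:
Op 1: place BB@(1,0)
Op 2: place BB@(4,1)
Op 3: place WR@(5,5)
Op 4: place BN@(1,5)
Op 5: place BN@(3,4)
Per-piece attacks for W:
  WR@(5,5): attacks (5,4) (5,3) (5,2) (5,1) (5,0) (4,5) (3,5) (2,5) (1,5) [ray(-1,0) blocked at (1,5)]
Union (9 distinct): (1,5) (2,5) (3,5) (4,5) (5,0) (5,1) (5,2) (5,3) (5,4)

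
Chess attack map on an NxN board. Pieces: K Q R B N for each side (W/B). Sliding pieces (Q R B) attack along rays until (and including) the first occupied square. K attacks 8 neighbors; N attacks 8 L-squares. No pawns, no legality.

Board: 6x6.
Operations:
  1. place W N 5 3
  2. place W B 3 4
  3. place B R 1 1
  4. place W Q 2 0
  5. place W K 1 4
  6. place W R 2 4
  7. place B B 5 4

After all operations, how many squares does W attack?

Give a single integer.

Op 1: place WN@(5,3)
Op 2: place WB@(3,4)
Op 3: place BR@(1,1)
Op 4: place WQ@(2,0)
Op 5: place WK@(1,4)
Op 6: place WR@(2,4)
Op 7: place BB@(5,4)
Per-piece attacks for W:
  WK@(1,4): attacks (1,5) (1,3) (2,4) (0,4) (2,5) (2,3) (0,5) (0,3)
  WQ@(2,0): attacks (2,1) (2,2) (2,3) (2,4) (3,0) (4,0) (5,0) (1,0) (0,0) (3,1) (4,2) (5,3) (1,1) [ray(0,1) blocked at (2,4); ray(1,1) blocked at (5,3); ray(-1,1) blocked at (1,1)]
  WR@(2,4): attacks (2,5) (2,3) (2,2) (2,1) (2,0) (3,4) (1,4) [ray(0,-1) blocked at (2,0); ray(1,0) blocked at (3,4); ray(-1,0) blocked at (1,4)]
  WB@(3,4): attacks (4,5) (4,3) (5,2) (2,5) (2,3) (1,2) (0,1)
  WN@(5,3): attacks (4,5) (3,4) (4,1) (3,2)
Union (29 distinct): (0,0) (0,1) (0,3) (0,4) (0,5) (1,0) (1,1) (1,2) (1,3) (1,4) (1,5) (2,0) (2,1) (2,2) (2,3) (2,4) (2,5) (3,0) (3,1) (3,2) (3,4) (4,0) (4,1) (4,2) (4,3) (4,5) (5,0) (5,2) (5,3)

Answer: 29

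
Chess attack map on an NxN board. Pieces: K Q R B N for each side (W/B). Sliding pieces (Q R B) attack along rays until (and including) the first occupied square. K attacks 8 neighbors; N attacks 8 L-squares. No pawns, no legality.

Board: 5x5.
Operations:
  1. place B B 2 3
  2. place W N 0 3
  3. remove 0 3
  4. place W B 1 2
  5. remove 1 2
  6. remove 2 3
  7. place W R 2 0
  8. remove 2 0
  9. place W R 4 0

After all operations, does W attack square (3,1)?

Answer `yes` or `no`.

Op 1: place BB@(2,3)
Op 2: place WN@(0,3)
Op 3: remove (0,3)
Op 4: place WB@(1,2)
Op 5: remove (1,2)
Op 6: remove (2,3)
Op 7: place WR@(2,0)
Op 8: remove (2,0)
Op 9: place WR@(4,0)
Per-piece attacks for W:
  WR@(4,0): attacks (4,1) (4,2) (4,3) (4,4) (3,0) (2,0) (1,0) (0,0)
W attacks (3,1): no

Answer: no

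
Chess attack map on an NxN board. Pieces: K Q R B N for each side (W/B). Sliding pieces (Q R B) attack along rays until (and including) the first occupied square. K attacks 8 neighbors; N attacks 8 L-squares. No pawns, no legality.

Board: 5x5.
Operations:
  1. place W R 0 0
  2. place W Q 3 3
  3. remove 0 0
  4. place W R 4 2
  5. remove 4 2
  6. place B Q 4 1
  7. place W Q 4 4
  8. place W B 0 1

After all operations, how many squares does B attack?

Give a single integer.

Answer: 12

Derivation:
Op 1: place WR@(0,0)
Op 2: place WQ@(3,3)
Op 3: remove (0,0)
Op 4: place WR@(4,2)
Op 5: remove (4,2)
Op 6: place BQ@(4,1)
Op 7: place WQ@(4,4)
Op 8: place WB@(0,1)
Per-piece attacks for B:
  BQ@(4,1): attacks (4,2) (4,3) (4,4) (4,0) (3,1) (2,1) (1,1) (0,1) (3,2) (2,3) (1,4) (3,0) [ray(0,1) blocked at (4,4); ray(-1,0) blocked at (0,1)]
Union (12 distinct): (0,1) (1,1) (1,4) (2,1) (2,3) (3,0) (3,1) (3,2) (4,0) (4,2) (4,3) (4,4)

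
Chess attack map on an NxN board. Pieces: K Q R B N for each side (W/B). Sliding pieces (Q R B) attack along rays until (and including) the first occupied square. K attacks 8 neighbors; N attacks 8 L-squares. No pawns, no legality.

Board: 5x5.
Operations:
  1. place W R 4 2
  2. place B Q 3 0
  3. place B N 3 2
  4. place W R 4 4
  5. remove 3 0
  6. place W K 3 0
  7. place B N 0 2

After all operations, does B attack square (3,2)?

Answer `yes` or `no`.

Answer: no

Derivation:
Op 1: place WR@(4,2)
Op 2: place BQ@(3,0)
Op 3: place BN@(3,2)
Op 4: place WR@(4,4)
Op 5: remove (3,0)
Op 6: place WK@(3,0)
Op 7: place BN@(0,2)
Per-piece attacks for B:
  BN@(0,2): attacks (1,4) (2,3) (1,0) (2,1)
  BN@(3,2): attacks (4,4) (2,4) (1,3) (4,0) (2,0) (1,1)
B attacks (3,2): no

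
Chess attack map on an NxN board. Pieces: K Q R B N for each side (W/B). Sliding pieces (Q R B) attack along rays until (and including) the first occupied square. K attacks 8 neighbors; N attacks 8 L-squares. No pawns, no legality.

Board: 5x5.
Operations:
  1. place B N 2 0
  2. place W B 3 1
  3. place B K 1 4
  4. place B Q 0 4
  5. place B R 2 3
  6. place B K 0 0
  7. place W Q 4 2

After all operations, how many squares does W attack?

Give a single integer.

Op 1: place BN@(2,0)
Op 2: place WB@(3,1)
Op 3: place BK@(1,4)
Op 4: place BQ@(0,4)
Op 5: place BR@(2,3)
Op 6: place BK@(0,0)
Op 7: place WQ@(4,2)
Per-piece attacks for W:
  WB@(3,1): attacks (4,2) (4,0) (2,2) (1,3) (0,4) (2,0) [ray(1,1) blocked at (4,2); ray(-1,1) blocked at (0,4); ray(-1,-1) blocked at (2,0)]
  WQ@(4,2): attacks (4,3) (4,4) (4,1) (4,0) (3,2) (2,2) (1,2) (0,2) (3,3) (2,4) (3,1) [ray(-1,-1) blocked at (3,1)]
Union (15 distinct): (0,2) (0,4) (1,2) (1,3) (2,0) (2,2) (2,4) (3,1) (3,2) (3,3) (4,0) (4,1) (4,2) (4,3) (4,4)

Answer: 15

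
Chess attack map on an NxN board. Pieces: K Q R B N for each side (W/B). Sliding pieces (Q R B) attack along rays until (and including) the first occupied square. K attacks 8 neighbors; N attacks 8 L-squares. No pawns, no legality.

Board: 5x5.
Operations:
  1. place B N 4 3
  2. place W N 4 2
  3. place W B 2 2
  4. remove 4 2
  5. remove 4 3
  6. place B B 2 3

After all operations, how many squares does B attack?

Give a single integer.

Op 1: place BN@(4,3)
Op 2: place WN@(4,2)
Op 3: place WB@(2,2)
Op 4: remove (4,2)
Op 5: remove (4,3)
Op 6: place BB@(2,3)
Per-piece attacks for B:
  BB@(2,3): attacks (3,4) (3,2) (4,1) (1,4) (1,2) (0,1)
Union (6 distinct): (0,1) (1,2) (1,4) (3,2) (3,4) (4,1)

Answer: 6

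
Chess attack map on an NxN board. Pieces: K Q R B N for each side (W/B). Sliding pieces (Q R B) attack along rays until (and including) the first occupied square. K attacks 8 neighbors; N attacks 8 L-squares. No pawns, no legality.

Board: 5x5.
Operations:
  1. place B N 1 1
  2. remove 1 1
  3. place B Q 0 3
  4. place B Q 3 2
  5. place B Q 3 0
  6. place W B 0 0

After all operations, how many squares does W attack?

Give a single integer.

Answer: 4

Derivation:
Op 1: place BN@(1,1)
Op 2: remove (1,1)
Op 3: place BQ@(0,3)
Op 4: place BQ@(3,2)
Op 5: place BQ@(3,0)
Op 6: place WB@(0,0)
Per-piece attacks for W:
  WB@(0,0): attacks (1,1) (2,2) (3,3) (4,4)
Union (4 distinct): (1,1) (2,2) (3,3) (4,4)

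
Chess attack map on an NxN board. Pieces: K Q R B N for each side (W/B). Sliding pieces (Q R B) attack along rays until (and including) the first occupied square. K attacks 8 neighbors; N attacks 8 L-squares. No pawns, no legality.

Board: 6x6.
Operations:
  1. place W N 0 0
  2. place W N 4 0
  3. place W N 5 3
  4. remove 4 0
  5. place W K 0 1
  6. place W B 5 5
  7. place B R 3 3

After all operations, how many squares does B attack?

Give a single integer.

Op 1: place WN@(0,0)
Op 2: place WN@(4,0)
Op 3: place WN@(5,3)
Op 4: remove (4,0)
Op 5: place WK@(0,1)
Op 6: place WB@(5,5)
Op 7: place BR@(3,3)
Per-piece attacks for B:
  BR@(3,3): attacks (3,4) (3,5) (3,2) (3,1) (3,0) (4,3) (5,3) (2,3) (1,3) (0,3) [ray(1,0) blocked at (5,3)]
Union (10 distinct): (0,3) (1,3) (2,3) (3,0) (3,1) (3,2) (3,4) (3,5) (4,3) (5,3)

Answer: 10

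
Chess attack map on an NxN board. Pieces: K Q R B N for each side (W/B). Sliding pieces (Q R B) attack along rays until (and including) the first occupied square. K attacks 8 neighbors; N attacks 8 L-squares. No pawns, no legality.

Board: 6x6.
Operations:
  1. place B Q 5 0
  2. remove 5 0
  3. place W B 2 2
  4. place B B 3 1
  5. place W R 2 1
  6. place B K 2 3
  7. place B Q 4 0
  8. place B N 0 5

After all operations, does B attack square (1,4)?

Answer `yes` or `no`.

Op 1: place BQ@(5,0)
Op 2: remove (5,0)
Op 3: place WB@(2,2)
Op 4: place BB@(3,1)
Op 5: place WR@(2,1)
Op 6: place BK@(2,3)
Op 7: place BQ@(4,0)
Op 8: place BN@(0,5)
Per-piece attacks for B:
  BN@(0,5): attacks (1,3) (2,4)
  BK@(2,3): attacks (2,4) (2,2) (3,3) (1,3) (3,4) (3,2) (1,4) (1,2)
  BB@(3,1): attacks (4,2) (5,3) (4,0) (2,2) (2,0) [ray(1,-1) blocked at (4,0); ray(-1,1) blocked at (2,2)]
  BQ@(4,0): attacks (4,1) (4,2) (4,3) (4,4) (4,5) (5,0) (3,0) (2,0) (1,0) (0,0) (5,1) (3,1) [ray(-1,1) blocked at (3,1)]
B attacks (1,4): yes

Answer: yes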